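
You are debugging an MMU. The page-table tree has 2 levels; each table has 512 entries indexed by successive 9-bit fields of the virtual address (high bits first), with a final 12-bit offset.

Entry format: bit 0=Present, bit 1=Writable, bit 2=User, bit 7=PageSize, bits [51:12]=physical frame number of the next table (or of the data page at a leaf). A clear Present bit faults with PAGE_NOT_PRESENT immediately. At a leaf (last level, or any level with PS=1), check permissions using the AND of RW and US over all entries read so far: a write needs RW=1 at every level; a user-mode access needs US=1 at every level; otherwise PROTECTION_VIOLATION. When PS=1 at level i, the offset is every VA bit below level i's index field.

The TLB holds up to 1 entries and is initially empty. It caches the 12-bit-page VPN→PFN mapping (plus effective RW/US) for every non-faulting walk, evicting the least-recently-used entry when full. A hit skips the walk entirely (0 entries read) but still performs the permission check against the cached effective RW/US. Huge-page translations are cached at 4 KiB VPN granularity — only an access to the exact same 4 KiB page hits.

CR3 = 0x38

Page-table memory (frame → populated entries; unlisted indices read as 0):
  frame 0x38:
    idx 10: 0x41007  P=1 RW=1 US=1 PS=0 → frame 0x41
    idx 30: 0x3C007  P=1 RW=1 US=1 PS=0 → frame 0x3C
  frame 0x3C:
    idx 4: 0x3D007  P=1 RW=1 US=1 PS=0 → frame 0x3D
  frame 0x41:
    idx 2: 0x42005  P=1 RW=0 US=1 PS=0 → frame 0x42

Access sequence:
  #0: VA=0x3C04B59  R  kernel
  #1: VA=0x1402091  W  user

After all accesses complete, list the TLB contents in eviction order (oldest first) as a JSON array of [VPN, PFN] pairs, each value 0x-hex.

Per-access translation:
#0 VA=0x3C04B59 (r,kernel):
  L0: frame=0x38 idx=30 entry=0x3C007 [P=1 RW=1 US=1 PS=0]
  L1: frame=0x3C idx=4 entry=0x3D007 [P=1 RW=1 US=1 PS=0]
  ⇒ phys 0x3DB59  [2 reads]
#1 VA=0x1402091 (w,user):
  L0: frame=0x38 idx=10 entry=0x41007 [P=1 RW=1 US=1 PS=0]
  L1: frame=0x41 idx=2 entry=0x42005 [P=1 RW=0 US=1 PS=0]
  → PROTECTION_VIOLATION  (2 entries read)

TLB: [["0x3C04", "0x3D"]]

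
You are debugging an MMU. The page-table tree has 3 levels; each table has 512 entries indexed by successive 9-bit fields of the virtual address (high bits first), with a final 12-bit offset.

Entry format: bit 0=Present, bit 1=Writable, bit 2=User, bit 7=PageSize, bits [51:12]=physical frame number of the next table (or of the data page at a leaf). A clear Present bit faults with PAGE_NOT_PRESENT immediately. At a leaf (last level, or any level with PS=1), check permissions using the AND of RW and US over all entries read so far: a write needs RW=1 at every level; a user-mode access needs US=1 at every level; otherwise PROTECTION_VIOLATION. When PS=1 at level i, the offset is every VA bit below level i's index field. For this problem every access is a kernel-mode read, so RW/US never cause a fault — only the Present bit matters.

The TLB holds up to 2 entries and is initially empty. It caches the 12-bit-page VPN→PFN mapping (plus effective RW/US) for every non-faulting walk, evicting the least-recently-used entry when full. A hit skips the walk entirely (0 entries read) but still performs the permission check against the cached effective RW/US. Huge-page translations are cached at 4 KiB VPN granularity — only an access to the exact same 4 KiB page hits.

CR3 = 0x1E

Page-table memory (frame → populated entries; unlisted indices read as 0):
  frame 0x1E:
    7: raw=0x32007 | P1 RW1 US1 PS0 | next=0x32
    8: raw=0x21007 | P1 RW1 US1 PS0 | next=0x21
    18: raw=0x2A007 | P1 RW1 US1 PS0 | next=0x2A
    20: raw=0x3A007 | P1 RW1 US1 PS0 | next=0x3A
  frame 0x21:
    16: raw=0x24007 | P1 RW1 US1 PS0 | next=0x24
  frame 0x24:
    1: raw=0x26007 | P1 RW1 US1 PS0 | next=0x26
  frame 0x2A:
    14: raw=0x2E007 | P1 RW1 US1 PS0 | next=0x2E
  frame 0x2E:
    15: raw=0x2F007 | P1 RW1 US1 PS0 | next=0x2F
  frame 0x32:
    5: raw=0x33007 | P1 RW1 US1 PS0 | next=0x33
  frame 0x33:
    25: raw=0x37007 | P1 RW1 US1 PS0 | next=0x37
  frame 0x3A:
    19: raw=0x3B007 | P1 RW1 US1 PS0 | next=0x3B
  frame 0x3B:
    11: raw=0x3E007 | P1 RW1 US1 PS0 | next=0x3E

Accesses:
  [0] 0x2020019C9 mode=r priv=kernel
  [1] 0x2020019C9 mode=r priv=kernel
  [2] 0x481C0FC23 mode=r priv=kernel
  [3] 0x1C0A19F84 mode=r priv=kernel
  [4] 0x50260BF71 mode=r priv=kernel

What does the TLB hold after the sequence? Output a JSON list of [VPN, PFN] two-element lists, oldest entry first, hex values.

Per-access translation:
#0 VA=0x2020019C9 (r,kernel):
  L0 @0x1E[8] → 0x21007  P=1,RW=1,US=1,PS=0
  L1 @0x21[16] → 0x24007  P=1,RW=1,US=1,PS=0
  L2 @0x24[1] → 0x26007  P=1,RW=1,US=1,PS=0
  → PA=0x269C9  (3 entries read)
#1 VA=0x2020019C9 (r,kernel):
  TLB hit vpn=0x202001 → PA=0x269C9
#2 VA=0x481C0FC23 (r,kernel):
  L0 @0x1E[18] → 0x2A007  P=1,RW=1,US=1,PS=0
  L1 @0x2A[14] → 0x2E007  P=1,RW=1,US=1,PS=0
  L2 @0x2E[15] → 0x2F007  P=1,RW=1,US=1,PS=0
  → PA=0x2FC23  (3 entries read)
#3 VA=0x1C0A19F84 (r,kernel):
  L0 @0x1E[7] → 0x32007  P=1,RW=1,US=1,PS=0
  L1 @0x32[5] → 0x33007  P=1,RW=1,US=1,PS=0
  L2 @0x33[25] → 0x37007  P=1,RW=1,US=1,PS=0
  → PA=0x37F84  (3 entries read)
#4 VA=0x50260BF71 (r,kernel):
  L0 @0x1E[20] → 0x3A007  P=1,RW=1,US=1,PS=0
  L1 @0x3A[19] → 0x3B007  P=1,RW=1,US=1,PS=0
  L2 @0x3B[11] → 0x3E007  P=1,RW=1,US=1,PS=0
  → PA=0x3EF71  (3 entries read)

TLB: [["0x1C0A19", "0x37"], ["0x50260B", "0x3E"]]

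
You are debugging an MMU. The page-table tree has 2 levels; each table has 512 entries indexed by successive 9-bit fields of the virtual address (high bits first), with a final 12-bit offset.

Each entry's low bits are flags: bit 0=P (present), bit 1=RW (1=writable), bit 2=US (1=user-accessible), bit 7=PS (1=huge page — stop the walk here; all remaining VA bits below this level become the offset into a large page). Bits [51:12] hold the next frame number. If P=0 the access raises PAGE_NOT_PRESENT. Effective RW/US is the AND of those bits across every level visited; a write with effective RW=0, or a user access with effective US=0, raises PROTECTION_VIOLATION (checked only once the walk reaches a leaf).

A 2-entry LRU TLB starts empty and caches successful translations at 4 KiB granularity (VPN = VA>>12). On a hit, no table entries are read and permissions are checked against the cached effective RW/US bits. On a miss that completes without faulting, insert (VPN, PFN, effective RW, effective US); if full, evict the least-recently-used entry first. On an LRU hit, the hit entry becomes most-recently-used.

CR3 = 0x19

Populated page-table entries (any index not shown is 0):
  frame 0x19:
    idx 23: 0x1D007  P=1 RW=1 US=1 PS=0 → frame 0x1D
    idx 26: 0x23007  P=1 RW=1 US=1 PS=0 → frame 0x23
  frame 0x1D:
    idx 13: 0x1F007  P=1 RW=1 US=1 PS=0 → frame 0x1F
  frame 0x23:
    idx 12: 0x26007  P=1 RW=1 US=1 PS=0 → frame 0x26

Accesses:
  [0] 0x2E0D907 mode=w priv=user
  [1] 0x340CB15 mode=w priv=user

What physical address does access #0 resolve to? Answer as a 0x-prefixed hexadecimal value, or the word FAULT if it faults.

Trace:
#0 VA=0x2E0D907 (w,user):
  L0: frame=0x19 idx=23 entry=0x1D007 [P=1 RW=1 US=1 PS=0]
  L1: frame=0x1D idx=13 entry=0x1F007 [P=1 RW=1 US=1 PS=0]
  → PA=0x1F907  (2 entries read)
#1 VA=0x340CB15 (w,user):
  L0: frame=0x19 idx=26 entry=0x23007 [P=1 RW=1 US=1 PS=0]
  L1: frame=0x23 idx=12 entry=0x26007 [P=1 RW=1 US=1 PS=0]
  → PA=0x26B15  (2 entries read)

Access #0 PA: 0x1F907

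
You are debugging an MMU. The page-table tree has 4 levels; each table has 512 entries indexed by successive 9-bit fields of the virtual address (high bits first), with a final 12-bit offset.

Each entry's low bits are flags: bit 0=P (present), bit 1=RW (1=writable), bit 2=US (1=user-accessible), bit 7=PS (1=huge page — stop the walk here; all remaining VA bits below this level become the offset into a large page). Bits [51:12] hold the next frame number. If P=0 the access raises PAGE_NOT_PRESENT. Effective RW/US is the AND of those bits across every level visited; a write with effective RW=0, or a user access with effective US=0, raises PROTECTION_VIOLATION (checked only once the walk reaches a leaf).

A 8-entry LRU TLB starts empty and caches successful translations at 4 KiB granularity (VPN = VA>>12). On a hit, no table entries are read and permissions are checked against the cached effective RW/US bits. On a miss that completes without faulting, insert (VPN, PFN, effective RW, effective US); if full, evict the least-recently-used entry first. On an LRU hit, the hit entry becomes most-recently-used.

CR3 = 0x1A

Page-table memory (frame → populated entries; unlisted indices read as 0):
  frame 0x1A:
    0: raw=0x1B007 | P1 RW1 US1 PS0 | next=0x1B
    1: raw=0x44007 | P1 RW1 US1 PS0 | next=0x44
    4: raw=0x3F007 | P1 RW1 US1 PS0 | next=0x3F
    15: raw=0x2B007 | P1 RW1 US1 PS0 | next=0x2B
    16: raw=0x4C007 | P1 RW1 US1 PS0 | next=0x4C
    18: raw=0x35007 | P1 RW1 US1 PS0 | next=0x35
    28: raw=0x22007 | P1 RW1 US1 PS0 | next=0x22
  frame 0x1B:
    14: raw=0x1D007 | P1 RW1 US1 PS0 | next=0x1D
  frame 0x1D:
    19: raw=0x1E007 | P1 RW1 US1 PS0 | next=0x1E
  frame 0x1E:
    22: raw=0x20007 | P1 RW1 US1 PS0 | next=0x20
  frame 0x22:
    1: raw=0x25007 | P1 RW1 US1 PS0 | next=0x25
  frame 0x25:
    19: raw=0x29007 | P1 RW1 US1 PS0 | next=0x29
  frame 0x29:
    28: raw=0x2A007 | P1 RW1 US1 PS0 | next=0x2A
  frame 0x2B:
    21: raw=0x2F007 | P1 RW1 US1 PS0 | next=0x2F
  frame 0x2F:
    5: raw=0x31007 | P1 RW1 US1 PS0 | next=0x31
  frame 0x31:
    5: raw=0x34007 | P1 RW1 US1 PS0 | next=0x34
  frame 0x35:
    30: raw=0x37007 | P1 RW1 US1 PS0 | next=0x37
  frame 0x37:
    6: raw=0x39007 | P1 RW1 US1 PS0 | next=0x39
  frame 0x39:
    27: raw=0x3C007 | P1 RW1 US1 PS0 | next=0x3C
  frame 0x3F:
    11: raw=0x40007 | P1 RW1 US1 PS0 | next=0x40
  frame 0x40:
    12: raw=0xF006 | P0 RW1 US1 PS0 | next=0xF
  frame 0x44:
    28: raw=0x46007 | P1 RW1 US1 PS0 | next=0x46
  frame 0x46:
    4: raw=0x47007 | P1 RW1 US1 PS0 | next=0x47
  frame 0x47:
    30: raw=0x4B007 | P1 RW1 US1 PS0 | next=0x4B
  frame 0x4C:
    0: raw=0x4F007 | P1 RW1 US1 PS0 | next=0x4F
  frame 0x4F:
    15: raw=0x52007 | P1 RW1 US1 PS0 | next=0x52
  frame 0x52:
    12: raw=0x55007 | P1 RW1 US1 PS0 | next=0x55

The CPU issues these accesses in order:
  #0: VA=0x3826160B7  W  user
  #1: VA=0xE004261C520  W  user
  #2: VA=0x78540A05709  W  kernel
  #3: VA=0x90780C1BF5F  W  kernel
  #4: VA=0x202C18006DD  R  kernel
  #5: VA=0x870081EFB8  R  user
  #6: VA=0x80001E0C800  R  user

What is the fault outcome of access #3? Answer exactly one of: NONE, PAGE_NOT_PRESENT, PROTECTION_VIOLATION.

Per-access translation:
#0 VA=0x3826160B7 (w,user):
  L0 @0x1A[0] → 0x1B007  P=1,RW=1,US=1,PS=0
  L1 @0x1B[14] → 0x1D007  P=1,RW=1,US=1,PS=0
  L2 @0x1D[19] → 0x1E007  P=1,RW=1,US=1,PS=0
  L3 @0x1E[22] → 0x20007  P=1,RW=1,US=1,PS=0
  ⇒ phys 0x200B7  [4 reads]
#1 VA=0xE004261C520 (w,user):
  L0 @0x1A[28] → 0x22007  P=1,RW=1,US=1,PS=0
  L1 @0x22[1] → 0x25007  P=1,RW=1,US=1,PS=0
  L2 @0x25[19] → 0x29007  P=1,RW=1,US=1,PS=0
  L3 @0x29[28] → 0x2A007  P=1,RW=1,US=1,PS=0
  ⇒ phys 0x2A520  [4 reads]
#2 VA=0x78540A05709 (w,kernel):
  L0 @0x1A[15] → 0x2B007  P=1,RW=1,US=1,PS=0
  L1 @0x2B[21] → 0x2F007  P=1,RW=1,US=1,PS=0
  L2 @0x2F[5] → 0x31007  P=1,RW=1,US=1,PS=0
  L3 @0x31[5] → 0x34007  P=1,RW=1,US=1,PS=0
  ⇒ phys 0x34709  [4 reads]
#3 VA=0x90780C1BF5F (w,kernel):
  L0 @0x1A[18] → 0x35007  P=1,RW=1,US=1,PS=0
  L1 @0x35[30] → 0x37007  P=1,RW=1,US=1,PS=0
  L2 @0x37[6] → 0x39007  P=1,RW=1,US=1,PS=0
  L3 @0x39[27] → 0x3C007  P=1,RW=1,US=1,PS=0
  ⇒ phys 0x3CF5F  [4 reads]
#4 VA=0x202C18006DD (r,kernel):
  L0 @0x1A[4] → 0x3F007  P=1,RW=1,US=1,PS=0
  L1 @0x3F[11] → 0x40007  P=1,RW=1,US=1,PS=0
  L2 @0x40[12] → 0xF006  P=0,RW=1,US=1,PS=0
  → PAGE_NOT_PRESENT  (3 entries read)
#5 VA=0x870081EFB8 (r,user):
  L0 @0x1A[1] → 0x44007  P=1,RW=1,US=1,PS=0
  L1 @0x44[28] → 0x46007  P=1,RW=1,US=1,PS=0
  L2 @0x46[4] → 0x47007  P=1,RW=1,US=1,PS=0
  L3 @0x47[30] → 0x4B007  P=1,RW=1,US=1,PS=0
  ⇒ phys 0x4BFB8  [4 reads]
#6 VA=0x80001E0C800 (r,user):
  L0 @0x1A[16] → 0x4C007  P=1,RW=1,US=1,PS=0
  L1 @0x4C[0] → 0x4F007  P=1,RW=1,US=1,PS=0
  L2 @0x4F[15] → 0x52007  P=1,RW=1,US=1,PS=0
  L3 @0x52[12] → 0x55007  P=1,RW=1,US=1,PS=0
  ⇒ phys 0x55800  [4 reads]

Access #3 fault: NONE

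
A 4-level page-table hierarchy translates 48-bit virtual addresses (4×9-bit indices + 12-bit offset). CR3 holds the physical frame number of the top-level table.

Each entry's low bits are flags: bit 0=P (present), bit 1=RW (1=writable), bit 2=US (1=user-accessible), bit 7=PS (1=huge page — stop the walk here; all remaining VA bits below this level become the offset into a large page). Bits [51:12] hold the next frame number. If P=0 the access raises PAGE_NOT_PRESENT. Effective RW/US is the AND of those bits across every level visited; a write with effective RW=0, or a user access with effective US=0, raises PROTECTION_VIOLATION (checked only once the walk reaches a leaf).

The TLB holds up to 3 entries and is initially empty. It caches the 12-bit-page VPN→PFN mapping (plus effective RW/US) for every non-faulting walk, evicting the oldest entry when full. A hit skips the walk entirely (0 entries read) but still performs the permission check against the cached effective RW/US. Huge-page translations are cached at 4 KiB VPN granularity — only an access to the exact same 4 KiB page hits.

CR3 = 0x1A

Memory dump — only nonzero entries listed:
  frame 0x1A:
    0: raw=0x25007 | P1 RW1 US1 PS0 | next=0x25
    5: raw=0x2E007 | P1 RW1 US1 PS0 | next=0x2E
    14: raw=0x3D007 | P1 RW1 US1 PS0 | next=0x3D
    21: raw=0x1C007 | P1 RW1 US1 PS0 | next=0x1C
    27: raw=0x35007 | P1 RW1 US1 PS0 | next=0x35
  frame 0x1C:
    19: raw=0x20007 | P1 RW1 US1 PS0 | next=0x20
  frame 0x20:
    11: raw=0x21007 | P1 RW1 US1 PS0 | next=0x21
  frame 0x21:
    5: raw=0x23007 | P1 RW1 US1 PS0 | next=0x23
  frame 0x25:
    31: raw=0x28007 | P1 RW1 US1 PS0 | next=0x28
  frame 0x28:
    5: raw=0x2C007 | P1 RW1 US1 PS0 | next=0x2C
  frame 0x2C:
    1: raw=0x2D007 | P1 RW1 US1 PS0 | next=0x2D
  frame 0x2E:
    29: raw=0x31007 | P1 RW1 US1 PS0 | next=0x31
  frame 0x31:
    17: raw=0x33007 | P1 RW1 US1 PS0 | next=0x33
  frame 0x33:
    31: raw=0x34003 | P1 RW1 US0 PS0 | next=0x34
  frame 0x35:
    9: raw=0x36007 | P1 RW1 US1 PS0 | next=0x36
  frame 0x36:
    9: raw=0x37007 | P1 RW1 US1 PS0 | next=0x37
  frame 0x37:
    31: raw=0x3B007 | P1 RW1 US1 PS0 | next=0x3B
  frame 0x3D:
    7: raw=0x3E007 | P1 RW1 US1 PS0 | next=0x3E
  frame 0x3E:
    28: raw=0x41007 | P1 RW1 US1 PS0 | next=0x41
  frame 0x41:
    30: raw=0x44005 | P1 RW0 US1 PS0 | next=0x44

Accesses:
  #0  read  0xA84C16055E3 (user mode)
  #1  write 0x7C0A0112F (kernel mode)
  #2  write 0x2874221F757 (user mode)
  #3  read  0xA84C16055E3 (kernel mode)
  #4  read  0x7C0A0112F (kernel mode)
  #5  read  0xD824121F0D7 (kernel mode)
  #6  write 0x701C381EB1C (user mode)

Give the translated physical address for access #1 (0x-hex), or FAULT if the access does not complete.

Walk each access:
#0 VA=0xA84C16055E3 (r,user):
  lvl0: tbl 0x1A, slot 21 ⇒ 0x1C007 (P1/RW1/US1/PS0)
  lvl1: tbl 0x1C, slot 19 ⇒ 0x20007 (P1/RW1/US1/PS0)
  lvl2: tbl 0x20, slot 11 ⇒ 0x21007 (P1/RW1/US1/PS0)
  lvl3: tbl 0x21, slot 5 ⇒ 0x23007 (P1/RW1/US1/PS0)
  ✓ 0x235E3  — 4 lookups
#1 VA=0x7C0A0112F (w,kernel):
  lvl0: tbl 0x1A, slot 0 ⇒ 0x25007 (P1/RW1/US1/PS0)
  lvl1: tbl 0x25, slot 31 ⇒ 0x28007 (P1/RW1/US1/PS0)
  lvl2: tbl 0x28, slot 5 ⇒ 0x2C007 (P1/RW1/US1/PS0)
  lvl3: tbl 0x2C, slot 1 ⇒ 0x2D007 (P1/RW1/US1/PS0)
  ✓ 0x2D12F  — 4 lookups
#2 VA=0x2874221F757 (w,user):
  lvl0: tbl 0x1A, slot 5 ⇒ 0x2E007 (P1/RW1/US1/PS0)
  lvl1: tbl 0x2E, slot 29 ⇒ 0x31007 (P1/RW1/US1/PS0)
  lvl2: tbl 0x31, slot 17 ⇒ 0x33007 (P1/RW1/US1/PS0)
  lvl3: tbl 0x33, slot 31 ⇒ 0x34003 (P1/RW1/US0/PS0)
  ✗ PROTECTION_VIOLATION  [4 reads]
#3 VA=0xA84C16055E3 (r,kernel):
  TLB hit vpn=0xA84C1605 → PA=0x235E3
#4 VA=0x7C0A0112F (r,kernel):
  TLB hit vpn=0x7C0A01 → PA=0x2D12F
#5 VA=0xD824121F0D7 (r,kernel):
  lvl0: tbl 0x1A, slot 27 ⇒ 0x35007 (P1/RW1/US1/PS0)
  lvl1: tbl 0x35, slot 9 ⇒ 0x36007 (P1/RW1/US1/PS0)
  lvl2: tbl 0x36, slot 9 ⇒ 0x37007 (P1/RW1/US1/PS0)
  lvl3: tbl 0x37, slot 31 ⇒ 0x3B007 (P1/RW1/US1/PS0)
  ✓ 0x3B0D7  — 4 lookups
#6 VA=0x701C381EB1C (w,user):
  lvl0: tbl 0x1A, slot 14 ⇒ 0x3D007 (P1/RW1/US1/PS0)
  lvl1: tbl 0x3D, slot 7 ⇒ 0x3E007 (P1/RW1/US1/PS0)
  lvl2: tbl 0x3E, slot 28 ⇒ 0x41007 (P1/RW1/US1/PS0)
  lvl3: tbl 0x41, slot 30 ⇒ 0x44005 (P1/RW0/US1/PS0)
  ✗ PROTECTION_VIOLATION  [4 reads]

Access #1 PA: 0x2D12F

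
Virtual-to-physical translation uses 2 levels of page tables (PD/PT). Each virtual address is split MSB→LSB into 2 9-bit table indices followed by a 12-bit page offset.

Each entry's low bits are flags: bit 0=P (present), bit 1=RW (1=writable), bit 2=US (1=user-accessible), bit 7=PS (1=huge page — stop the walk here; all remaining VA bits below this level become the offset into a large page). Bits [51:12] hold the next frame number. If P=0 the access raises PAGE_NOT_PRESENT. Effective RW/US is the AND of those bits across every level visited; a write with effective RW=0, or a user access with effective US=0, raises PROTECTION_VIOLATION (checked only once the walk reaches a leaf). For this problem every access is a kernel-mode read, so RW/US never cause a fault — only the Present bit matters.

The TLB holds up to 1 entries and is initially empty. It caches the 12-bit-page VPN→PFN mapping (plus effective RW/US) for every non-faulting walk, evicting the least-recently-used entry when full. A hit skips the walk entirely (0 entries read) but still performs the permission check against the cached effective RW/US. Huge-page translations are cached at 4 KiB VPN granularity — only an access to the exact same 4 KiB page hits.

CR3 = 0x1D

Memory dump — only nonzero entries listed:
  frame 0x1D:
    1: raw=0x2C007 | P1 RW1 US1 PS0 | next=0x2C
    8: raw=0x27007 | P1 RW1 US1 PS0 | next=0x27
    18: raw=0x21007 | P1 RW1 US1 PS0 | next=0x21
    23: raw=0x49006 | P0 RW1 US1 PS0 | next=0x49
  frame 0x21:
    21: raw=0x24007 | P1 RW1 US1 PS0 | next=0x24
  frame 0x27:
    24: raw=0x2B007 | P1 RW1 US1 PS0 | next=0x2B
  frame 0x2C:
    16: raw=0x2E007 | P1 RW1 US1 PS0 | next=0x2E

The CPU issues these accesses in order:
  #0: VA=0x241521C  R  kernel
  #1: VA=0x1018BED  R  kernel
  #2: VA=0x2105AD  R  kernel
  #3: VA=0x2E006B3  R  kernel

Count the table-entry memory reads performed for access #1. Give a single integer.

Per-access translation:
#0 VA=0x241521C (r,kernel):
  L0: frame=0x1D idx=18 entry=0x21007 [P=1 RW=1 US=1 PS=0]
  L1: frame=0x21 idx=21 entry=0x24007 [P=1 RW=1 US=1 PS=0]
  ⇒ phys 0x2421C  [2 reads]
#1 VA=0x1018BED (r,kernel):
  L0: frame=0x1D idx=8 entry=0x27007 [P=1 RW=1 US=1 PS=0]
  L1: frame=0x27 idx=24 entry=0x2B007 [P=1 RW=1 US=1 PS=0]
  ⇒ phys 0x2BBED  [2 reads]
#2 VA=0x2105AD (r,kernel):
  L0: frame=0x1D idx=1 entry=0x2C007 [P=1 RW=1 US=1 PS=0]
  L1: frame=0x2C idx=16 entry=0x2E007 [P=1 RW=1 US=1 PS=0]
  ⇒ phys 0x2E5AD  [2 reads]
#3 VA=0x2E006B3 (r,kernel):
  L0: frame=0x1D idx=23 entry=0x49006 [P=0 RW=1 US=1 PS=0]
  ✗ PAGE_NOT_PRESENT  [1 reads]

Entries read for #1: 2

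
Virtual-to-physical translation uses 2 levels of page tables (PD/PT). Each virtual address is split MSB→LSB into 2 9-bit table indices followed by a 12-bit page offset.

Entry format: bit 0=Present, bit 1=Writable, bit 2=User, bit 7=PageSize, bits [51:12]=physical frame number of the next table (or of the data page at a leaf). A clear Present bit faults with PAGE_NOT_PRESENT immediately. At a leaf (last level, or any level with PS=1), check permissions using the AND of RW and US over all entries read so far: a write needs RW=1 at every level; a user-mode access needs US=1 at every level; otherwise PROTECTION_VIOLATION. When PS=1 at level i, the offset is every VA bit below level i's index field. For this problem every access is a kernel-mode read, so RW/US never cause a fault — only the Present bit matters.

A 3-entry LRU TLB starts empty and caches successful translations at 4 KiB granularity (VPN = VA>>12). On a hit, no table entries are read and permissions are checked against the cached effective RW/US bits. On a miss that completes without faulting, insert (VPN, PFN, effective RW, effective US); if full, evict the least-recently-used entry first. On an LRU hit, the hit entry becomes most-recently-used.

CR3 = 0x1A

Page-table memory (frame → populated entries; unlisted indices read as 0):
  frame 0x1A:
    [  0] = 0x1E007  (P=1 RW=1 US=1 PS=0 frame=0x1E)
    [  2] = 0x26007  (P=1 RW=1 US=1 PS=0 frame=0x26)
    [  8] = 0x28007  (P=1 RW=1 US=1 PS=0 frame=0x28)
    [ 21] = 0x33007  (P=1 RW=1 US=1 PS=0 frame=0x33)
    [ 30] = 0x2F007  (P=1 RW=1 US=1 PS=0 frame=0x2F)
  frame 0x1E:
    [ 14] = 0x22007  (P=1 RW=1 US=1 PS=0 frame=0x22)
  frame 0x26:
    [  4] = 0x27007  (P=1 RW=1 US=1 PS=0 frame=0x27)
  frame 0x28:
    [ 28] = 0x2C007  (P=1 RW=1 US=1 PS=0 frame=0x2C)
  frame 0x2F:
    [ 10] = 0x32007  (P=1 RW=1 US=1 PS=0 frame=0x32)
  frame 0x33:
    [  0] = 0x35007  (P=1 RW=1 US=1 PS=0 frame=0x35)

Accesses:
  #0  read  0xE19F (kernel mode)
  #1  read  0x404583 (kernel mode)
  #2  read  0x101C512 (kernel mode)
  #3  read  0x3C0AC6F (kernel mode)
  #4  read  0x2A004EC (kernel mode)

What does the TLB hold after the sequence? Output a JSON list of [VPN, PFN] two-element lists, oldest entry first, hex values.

Per-access translation:
#0 VA=0xE19F (r,kernel):
  [0] read 0x1A idx=0: raw=0x1E007 flags P=1 W=1 U=1 S=0
  [1] read 0x1E idx=14: raw=0x22007 flags P=1 W=1 U=1 S=0
  → PA=0x2219F  (2 entries read)
#1 VA=0x404583 (r,kernel):
  [0] read 0x1A idx=2: raw=0x26007 flags P=1 W=1 U=1 S=0
  [1] read 0x26 idx=4: raw=0x27007 flags P=1 W=1 U=1 S=0
  → PA=0x27583  (2 entries read)
#2 VA=0x101C512 (r,kernel):
  [0] read 0x1A idx=8: raw=0x28007 flags P=1 W=1 U=1 S=0
  [1] read 0x28 idx=28: raw=0x2C007 flags P=1 W=1 U=1 S=0
  → PA=0x2C512  (2 entries read)
#3 VA=0x3C0AC6F (r,kernel):
  [0] read 0x1A idx=30: raw=0x2F007 flags P=1 W=1 U=1 S=0
  [1] read 0x2F idx=10: raw=0x32007 flags P=1 W=1 U=1 S=0
  → PA=0x32C6F  (2 entries read)
#4 VA=0x2A004EC (r,kernel):
  [0] read 0x1A idx=21: raw=0x33007 flags P=1 W=1 U=1 S=0
  [1] read 0x33 idx=0: raw=0x35007 flags P=1 W=1 U=1 S=0
  → PA=0x354EC  (2 entries read)

TLB: [["0x101C", "0x2C"], ["0x3C0A", "0x32"], ["0x2A00", "0x35"]]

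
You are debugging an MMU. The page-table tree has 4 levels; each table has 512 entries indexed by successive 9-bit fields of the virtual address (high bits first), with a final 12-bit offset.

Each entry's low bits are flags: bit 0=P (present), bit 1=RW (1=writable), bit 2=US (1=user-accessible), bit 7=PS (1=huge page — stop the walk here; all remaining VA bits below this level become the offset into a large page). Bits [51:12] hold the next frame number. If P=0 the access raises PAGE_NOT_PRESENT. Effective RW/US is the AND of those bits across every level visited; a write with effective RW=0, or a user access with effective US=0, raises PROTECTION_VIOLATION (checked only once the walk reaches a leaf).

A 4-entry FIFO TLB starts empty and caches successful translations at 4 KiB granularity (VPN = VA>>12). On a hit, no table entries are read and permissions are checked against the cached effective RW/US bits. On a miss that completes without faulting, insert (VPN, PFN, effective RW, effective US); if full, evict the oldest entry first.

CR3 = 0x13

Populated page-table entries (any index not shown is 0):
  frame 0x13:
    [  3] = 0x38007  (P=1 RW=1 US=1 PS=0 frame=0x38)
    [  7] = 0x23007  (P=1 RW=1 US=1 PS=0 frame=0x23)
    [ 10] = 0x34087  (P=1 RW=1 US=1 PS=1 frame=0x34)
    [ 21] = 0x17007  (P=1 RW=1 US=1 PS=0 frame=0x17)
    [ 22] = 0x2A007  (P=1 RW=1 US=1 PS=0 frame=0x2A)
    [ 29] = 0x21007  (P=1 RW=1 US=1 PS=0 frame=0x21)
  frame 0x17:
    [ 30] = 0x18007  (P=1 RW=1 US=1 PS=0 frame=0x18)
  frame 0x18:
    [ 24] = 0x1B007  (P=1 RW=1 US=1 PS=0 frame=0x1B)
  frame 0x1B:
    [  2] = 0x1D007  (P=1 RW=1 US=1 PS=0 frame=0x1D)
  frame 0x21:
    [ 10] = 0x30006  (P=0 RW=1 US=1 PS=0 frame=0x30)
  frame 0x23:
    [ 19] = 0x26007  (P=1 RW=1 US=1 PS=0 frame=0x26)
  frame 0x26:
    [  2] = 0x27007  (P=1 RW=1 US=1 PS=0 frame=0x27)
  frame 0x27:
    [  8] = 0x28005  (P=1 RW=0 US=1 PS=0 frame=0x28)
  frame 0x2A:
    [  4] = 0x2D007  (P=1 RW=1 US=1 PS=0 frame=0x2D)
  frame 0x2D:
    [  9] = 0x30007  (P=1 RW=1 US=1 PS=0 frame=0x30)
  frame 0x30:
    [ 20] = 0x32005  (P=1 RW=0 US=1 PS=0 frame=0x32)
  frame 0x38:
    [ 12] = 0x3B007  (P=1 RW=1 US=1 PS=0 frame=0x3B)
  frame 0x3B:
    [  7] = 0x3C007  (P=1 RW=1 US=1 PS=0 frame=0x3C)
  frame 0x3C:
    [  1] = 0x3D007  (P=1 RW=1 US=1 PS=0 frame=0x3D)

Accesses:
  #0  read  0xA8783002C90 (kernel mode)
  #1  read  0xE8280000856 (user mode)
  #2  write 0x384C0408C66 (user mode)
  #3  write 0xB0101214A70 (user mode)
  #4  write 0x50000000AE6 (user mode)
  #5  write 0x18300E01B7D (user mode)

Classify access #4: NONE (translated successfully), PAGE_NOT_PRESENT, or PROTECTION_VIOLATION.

Walk each access:
#0 VA=0xA8783002C90 (r,kernel):
  lvl0: tbl 0x13, slot 21 ⇒ 0x17007 (P1/RW1/US1/PS0)
  lvl1: tbl 0x17, slot 30 ⇒ 0x18007 (P1/RW1/US1/PS0)
  lvl2: tbl 0x18, slot 24 ⇒ 0x1B007 (P1/RW1/US1/PS0)
  lvl3: tbl 0x1B, slot 2 ⇒ 0x1D007 (P1/RW1/US1/PS0)
  ⇒ phys 0x1DC90  [4 reads]
#1 VA=0xE8280000856 (r,user):
  lvl0: tbl 0x13, slot 29 ⇒ 0x21007 (P1/RW1/US1/PS0)
  lvl1: tbl 0x21, slot 10 ⇒ 0x30006 (P0/RW1/US1/PS0)
  ⇒ fault: PAGE_NOT_PRESENT  — 2 lookups
#2 VA=0x384C0408C66 (w,user):
  lvl0: tbl 0x13, slot 7 ⇒ 0x23007 (P1/RW1/US1/PS0)
  lvl1: tbl 0x23, slot 19 ⇒ 0x26007 (P1/RW1/US1/PS0)
  lvl2: tbl 0x26, slot 2 ⇒ 0x27007 (P1/RW1/US1/PS0)
  lvl3: tbl 0x27, slot 8 ⇒ 0x28005 (P1/RW0/US1/PS0)
  ⇒ fault: PROTECTION_VIOLATION  — 4 lookups
#3 VA=0xB0101214A70 (w,user):
  lvl0: tbl 0x13, slot 22 ⇒ 0x2A007 (P1/RW1/US1/PS0)
  lvl1: tbl 0x2A, slot 4 ⇒ 0x2D007 (P1/RW1/US1/PS0)
  lvl2: tbl 0x2D, slot 9 ⇒ 0x30007 (P1/RW1/US1/PS0)
  lvl3: tbl 0x30, slot 20 ⇒ 0x32005 (P1/RW0/US1/PS0)
  ⇒ fault: PROTECTION_VIOLATION  — 4 lookups
#4 VA=0x50000000AE6 (w,user):
  lvl0: tbl 0x13, slot 10 ⇒ 0x34087 (P1/RW1/US1/PS1)
  ⇒ phys 0x34AE6 (huge @L0)  [1 reads]
#5 VA=0x18300E01B7D (w,user):
  lvl0: tbl 0x13, slot 3 ⇒ 0x38007 (P1/RW1/US1/PS0)
  lvl1: tbl 0x38, slot 12 ⇒ 0x3B007 (P1/RW1/US1/PS0)
  lvl2: tbl 0x3B, slot 7 ⇒ 0x3C007 (P1/RW1/US1/PS0)
  lvl3: tbl 0x3C, slot 1 ⇒ 0x3D007 (P1/RW1/US1/PS0)
  ⇒ phys 0x3DB7D  [4 reads]

Access #4 fault: NONE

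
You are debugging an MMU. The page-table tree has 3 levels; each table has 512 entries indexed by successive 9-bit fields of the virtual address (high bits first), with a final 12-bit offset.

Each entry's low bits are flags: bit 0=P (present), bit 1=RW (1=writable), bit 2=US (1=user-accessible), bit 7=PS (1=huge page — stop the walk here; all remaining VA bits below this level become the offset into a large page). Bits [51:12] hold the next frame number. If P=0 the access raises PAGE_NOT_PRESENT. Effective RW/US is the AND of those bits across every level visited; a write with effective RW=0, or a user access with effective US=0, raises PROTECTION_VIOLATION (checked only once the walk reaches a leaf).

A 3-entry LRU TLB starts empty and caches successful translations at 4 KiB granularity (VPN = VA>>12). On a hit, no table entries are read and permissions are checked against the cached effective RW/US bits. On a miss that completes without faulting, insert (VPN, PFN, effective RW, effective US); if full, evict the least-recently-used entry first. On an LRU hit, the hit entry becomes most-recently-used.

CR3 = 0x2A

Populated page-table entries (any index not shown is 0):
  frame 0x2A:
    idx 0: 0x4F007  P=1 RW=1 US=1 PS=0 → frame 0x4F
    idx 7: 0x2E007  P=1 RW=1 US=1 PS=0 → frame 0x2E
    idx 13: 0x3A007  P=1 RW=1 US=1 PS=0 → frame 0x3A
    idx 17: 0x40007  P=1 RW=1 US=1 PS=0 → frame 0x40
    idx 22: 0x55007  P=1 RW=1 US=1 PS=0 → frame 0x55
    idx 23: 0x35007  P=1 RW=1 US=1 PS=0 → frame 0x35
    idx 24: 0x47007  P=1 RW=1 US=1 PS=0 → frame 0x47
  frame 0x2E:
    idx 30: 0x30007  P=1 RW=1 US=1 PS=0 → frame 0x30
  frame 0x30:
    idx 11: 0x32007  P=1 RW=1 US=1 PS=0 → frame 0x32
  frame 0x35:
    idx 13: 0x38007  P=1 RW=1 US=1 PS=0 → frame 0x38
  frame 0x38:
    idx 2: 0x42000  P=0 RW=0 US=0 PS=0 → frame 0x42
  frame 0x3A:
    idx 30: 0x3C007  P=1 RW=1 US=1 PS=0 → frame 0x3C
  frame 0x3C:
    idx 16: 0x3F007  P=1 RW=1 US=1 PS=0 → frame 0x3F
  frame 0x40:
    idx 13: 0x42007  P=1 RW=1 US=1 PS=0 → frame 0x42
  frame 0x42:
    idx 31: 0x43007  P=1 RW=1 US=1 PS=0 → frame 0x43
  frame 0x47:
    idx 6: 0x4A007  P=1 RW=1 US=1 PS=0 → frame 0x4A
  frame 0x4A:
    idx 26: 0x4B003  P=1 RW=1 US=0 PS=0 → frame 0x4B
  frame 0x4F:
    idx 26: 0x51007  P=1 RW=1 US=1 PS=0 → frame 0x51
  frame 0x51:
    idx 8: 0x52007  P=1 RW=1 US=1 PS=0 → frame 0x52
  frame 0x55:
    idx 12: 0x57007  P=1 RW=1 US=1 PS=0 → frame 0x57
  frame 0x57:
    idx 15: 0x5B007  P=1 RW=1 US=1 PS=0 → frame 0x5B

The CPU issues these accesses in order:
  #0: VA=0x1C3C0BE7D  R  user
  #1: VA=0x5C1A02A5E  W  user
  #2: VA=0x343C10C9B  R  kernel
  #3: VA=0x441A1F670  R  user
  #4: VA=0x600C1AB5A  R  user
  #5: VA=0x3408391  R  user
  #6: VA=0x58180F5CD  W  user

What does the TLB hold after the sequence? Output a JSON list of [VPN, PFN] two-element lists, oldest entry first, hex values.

Per-access translation:
#0 VA=0x1C3C0BE7D (r,user):
  L0 @0x2A[7] → 0x2E007  P=1,RW=1,US=1,PS=0
  L1 @0x2E[30] → 0x30007  P=1,RW=1,US=1,PS=0
  L2 @0x30[11] → 0x32007  P=1,RW=1,US=1,PS=0
  ⇒ phys 0x32E7D  [3 reads]
#1 VA=0x5C1A02A5E (w,user):
  L0 @0x2A[23] → 0x35007  P=1,RW=1,US=1,PS=0
  L1 @0x35[13] → 0x38007  P=1,RW=1,US=1,PS=0
  L2 @0x38[2] → 0x42000  P=0,RW=0,US=0,PS=0
  ✗ PAGE_NOT_PRESENT  [3 reads]
#2 VA=0x343C10C9B (r,kernel):
  L0 @0x2A[13] → 0x3A007  P=1,RW=1,US=1,PS=0
  L1 @0x3A[30] → 0x3C007  P=1,RW=1,US=1,PS=0
  L2 @0x3C[16] → 0x3F007  P=1,RW=1,US=1,PS=0
  ⇒ phys 0x3FC9B  [3 reads]
#3 VA=0x441A1F670 (r,user):
  L0 @0x2A[17] → 0x40007  P=1,RW=1,US=1,PS=0
  L1 @0x40[13] → 0x42007  P=1,RW=1,US=1,PS=0
  L2 @0x42[31] → 0x43007  P=1,RW=1,US=1,PS=0
  ⇒ phys 0x43670  [3 reads]
#4 VA=0x600C1AB5A (r,user):
  L0 @0x2A[24] → 0x47007  P=1,RW=1,US=1,PS=0
  L1 @0x47[6] → 0x4A007  P=1,RW=1,US=1,PS=0
  L2 @0x4A[26] → 0x4B003  P=1,RW=1,US=0,PS=0
  ✗ PROTECTION_VIOLATION  [3 reads]
#5 VA=0x3408391 (r,user):
  L0 @0x2A[0] → 0x4F007  P=1,RW=1,US=1,PS=0
  L1 @0x4F[26] → 0x51007  P=1,RW=1,US=1,PS=0
  L2 @0x51[8] → 0x52007  P=1,RW=1,US=1,PS=0
  ⇒ phys 0x52391  [3 reads]
#6 VA=0x58180F5CD (w,user):
  L0 @0x2A[22] → 0x55007  P=1,RW=1,US=1,PS=0
  L1 @0x55[12] → 0x57007  P=1,RW=1,US=1,PS=0
  L2 @0x57[15] → 0x5B007  P=1,RW=1,US=1,PS=0
  ⇒ phys 0x5B5CD  [3 reads]

TLB: [["0x441A1F", "0x43"], ["0x3408", "0x52"], ["0x58180F", "0x5B"]]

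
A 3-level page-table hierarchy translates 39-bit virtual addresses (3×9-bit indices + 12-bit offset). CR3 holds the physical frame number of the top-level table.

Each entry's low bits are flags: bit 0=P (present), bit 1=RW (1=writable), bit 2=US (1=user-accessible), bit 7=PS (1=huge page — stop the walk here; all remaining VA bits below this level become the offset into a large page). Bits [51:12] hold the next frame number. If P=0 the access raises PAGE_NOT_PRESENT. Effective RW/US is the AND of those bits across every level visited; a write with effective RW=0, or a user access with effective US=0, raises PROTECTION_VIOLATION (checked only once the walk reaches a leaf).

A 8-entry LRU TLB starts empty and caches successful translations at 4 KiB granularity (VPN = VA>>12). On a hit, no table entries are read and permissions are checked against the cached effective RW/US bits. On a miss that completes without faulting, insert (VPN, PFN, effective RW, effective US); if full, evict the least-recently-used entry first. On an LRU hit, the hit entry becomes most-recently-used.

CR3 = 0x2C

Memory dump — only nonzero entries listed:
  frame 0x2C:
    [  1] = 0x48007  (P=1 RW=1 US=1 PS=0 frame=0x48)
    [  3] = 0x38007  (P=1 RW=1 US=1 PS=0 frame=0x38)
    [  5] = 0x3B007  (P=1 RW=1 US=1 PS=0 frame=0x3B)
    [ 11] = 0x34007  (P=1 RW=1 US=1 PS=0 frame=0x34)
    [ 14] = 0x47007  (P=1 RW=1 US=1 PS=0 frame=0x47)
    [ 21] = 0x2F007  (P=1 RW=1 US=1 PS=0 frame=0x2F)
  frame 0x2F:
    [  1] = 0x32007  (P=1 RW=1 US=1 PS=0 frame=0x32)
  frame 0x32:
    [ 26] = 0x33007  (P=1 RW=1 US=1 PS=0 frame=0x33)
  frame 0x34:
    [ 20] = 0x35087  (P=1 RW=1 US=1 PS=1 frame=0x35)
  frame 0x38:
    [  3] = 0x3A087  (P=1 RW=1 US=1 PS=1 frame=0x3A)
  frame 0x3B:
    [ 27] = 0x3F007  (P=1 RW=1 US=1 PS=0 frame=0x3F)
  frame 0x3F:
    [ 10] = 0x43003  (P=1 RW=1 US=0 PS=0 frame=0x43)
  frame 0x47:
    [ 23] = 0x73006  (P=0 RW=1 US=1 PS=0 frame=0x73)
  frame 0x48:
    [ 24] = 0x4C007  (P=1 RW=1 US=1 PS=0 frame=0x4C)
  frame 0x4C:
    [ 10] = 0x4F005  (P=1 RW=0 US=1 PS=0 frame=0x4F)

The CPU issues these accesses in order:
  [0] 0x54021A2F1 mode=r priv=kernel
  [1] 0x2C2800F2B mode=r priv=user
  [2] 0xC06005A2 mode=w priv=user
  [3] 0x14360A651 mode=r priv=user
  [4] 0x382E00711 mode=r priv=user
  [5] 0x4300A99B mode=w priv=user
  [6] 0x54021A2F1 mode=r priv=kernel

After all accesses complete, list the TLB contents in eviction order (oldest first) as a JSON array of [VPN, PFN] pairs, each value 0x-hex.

Walk each access:
#0 VA=0x54021A2F1 (r,kernel):
  [0] read 0x2C idx=21: raw=0x2F007 flags P=1 W=1 U=1 S=0
  [1] read 0x2F idx=1: raw=0x32007 flags P=1 W=1 U=1 S=0
  [2] read 0x32 idx=26: raw=0x33007 flags P=1 W=1 U=1 S=0
  ⇒ phys 0x332F1  [3 reads]
#1 VA=0x2C2800F2B (r,user):
  [0] read 0x2C idx=11: raw=0x34007 flags P=1 W=1 U=1 S=0
  [1] read 0x34 idx=20: raw=0x35087 flags P=1 W=1 U=1 S=1
  ⇒ phys 0x35F2B (huge @L1)  [2 reads]
#2 VA=0xC06005A2 (w,user):
  [0] read 0x2C idx=3: raw=0x38007 flags P=1 W=1 U=1 S=0
  [1] read 0x38 idx=3: raw=0x3A087 flags P=1 W=1 U=1 S=1
  ⇒ phys 0x3A5A2 (huge @L1)  [2 reads]
#3 VA=0x14360A651 (r,user):
  [0] read 0x2C idx=5: raw=0x3B007 flags P=1 W=1 U=1 S=0
  [1] read 0x3B idx=27: raw=0x3F007 flags P=1 W=1 U=1 S=0
  [2] read 0x3F idx=10: raw=0x43003 flags P=1 W=1 U=0 S=0
  ✗ PROTECTION_VIOLATION  [3 reads]
#4 VA=0x382E00711 (r,user):
  [0] read 0x2C idx=14: raw=0x47007 flags P=1 W=1 U=1 S=0
  [1] read 0x47 idx=23: raw=0x73006 flags P=0 W=1 U=1 S=0
  ✗ PAGE_NOT_PRESENT  [2 reads]
#5 VA=0x4300A99B (w,user):
  [0] read 0x2C idx=1: raw=0x48007 flags P=1 W=1 U=1 S=0
  [1] read 0x48 idx=24: raw=0x4C007 flags P=1 W=1 U=1 S=0
  [2] read 0x4C idx=10: raw=0x4F005 flags P=1 W=0 U=1 S=0
  ✗ PROTECTION_VIOLATION  [3 reads]
#6 VA=0x54021A2F1 (r,kernel):
  TLB hit vpn=0x54021A → PA=0x332F1

TLB: [["0x2C2800", "0x35"], ["0xC0600", "0x3A"], ["0x54021A", "0x33"]]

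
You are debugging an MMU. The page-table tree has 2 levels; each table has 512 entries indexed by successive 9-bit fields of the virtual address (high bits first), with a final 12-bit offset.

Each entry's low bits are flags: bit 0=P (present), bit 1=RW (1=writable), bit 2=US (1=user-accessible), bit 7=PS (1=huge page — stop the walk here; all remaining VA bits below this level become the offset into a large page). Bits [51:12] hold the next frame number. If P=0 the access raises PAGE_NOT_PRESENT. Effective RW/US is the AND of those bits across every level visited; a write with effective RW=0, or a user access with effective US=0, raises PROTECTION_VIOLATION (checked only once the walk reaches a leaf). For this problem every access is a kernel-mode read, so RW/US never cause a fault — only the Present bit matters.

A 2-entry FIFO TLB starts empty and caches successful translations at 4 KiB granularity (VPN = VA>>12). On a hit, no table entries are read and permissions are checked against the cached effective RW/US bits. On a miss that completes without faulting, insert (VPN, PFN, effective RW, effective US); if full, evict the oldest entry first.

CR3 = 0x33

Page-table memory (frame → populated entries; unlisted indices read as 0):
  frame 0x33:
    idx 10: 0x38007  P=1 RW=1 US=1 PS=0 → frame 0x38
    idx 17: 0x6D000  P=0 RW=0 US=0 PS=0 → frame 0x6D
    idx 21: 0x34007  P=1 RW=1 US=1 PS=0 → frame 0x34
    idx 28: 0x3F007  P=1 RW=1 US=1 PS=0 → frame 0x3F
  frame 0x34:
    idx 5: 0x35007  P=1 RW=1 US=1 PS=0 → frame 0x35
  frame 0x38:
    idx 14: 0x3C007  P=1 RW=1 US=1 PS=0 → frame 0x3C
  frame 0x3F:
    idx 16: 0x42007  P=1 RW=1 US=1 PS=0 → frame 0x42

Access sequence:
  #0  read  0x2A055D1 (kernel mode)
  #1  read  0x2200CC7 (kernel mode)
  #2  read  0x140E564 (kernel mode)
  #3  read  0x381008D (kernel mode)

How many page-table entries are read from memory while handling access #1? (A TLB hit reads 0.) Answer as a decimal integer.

Trace:
#0 VA=0x2A055D1 (r,kernel):
  [0] read 0x33 idx=21: raw=0x34007 flags P=1 W=1 U=1 S=0
  [1] read 0x34 idx=5: raw=0x35007 flags P=1 W=1 U=1 S=0
  → PA=0x355D1  (2 entries read)
#1 VA=0x2200CC7 (r,kernel):
  [0] read 0x33 idx=17: raw=0x6D000 flags P=0 W=0 U=0 S=0
  ✗ PAGE_NOT_PRESENT  [1 reads]
#2 VA=0x140E564 (r,kernel):
  [0] read 0x33 idx=10: raw=0x38007 flags P=1 W=1 U=1 S=0
  [1] read 0x38 idx=14: raw=0x3C007 flags P=1 W=1 U=1 S=0
  → PA=0x3C564  (2 entries read)
#3 VA=0x381008D (r,kernel):
  [0] read 0x33 idx=28: raw=0x3F007 flags P=1 W=1 U=1 S=0
  [1] read 0x3F idx=16: raw=0x42007 flags P=1 W=1 U=1 S=0
  → PA=0x4208D  (2 entries read)

Entries read for #1: 1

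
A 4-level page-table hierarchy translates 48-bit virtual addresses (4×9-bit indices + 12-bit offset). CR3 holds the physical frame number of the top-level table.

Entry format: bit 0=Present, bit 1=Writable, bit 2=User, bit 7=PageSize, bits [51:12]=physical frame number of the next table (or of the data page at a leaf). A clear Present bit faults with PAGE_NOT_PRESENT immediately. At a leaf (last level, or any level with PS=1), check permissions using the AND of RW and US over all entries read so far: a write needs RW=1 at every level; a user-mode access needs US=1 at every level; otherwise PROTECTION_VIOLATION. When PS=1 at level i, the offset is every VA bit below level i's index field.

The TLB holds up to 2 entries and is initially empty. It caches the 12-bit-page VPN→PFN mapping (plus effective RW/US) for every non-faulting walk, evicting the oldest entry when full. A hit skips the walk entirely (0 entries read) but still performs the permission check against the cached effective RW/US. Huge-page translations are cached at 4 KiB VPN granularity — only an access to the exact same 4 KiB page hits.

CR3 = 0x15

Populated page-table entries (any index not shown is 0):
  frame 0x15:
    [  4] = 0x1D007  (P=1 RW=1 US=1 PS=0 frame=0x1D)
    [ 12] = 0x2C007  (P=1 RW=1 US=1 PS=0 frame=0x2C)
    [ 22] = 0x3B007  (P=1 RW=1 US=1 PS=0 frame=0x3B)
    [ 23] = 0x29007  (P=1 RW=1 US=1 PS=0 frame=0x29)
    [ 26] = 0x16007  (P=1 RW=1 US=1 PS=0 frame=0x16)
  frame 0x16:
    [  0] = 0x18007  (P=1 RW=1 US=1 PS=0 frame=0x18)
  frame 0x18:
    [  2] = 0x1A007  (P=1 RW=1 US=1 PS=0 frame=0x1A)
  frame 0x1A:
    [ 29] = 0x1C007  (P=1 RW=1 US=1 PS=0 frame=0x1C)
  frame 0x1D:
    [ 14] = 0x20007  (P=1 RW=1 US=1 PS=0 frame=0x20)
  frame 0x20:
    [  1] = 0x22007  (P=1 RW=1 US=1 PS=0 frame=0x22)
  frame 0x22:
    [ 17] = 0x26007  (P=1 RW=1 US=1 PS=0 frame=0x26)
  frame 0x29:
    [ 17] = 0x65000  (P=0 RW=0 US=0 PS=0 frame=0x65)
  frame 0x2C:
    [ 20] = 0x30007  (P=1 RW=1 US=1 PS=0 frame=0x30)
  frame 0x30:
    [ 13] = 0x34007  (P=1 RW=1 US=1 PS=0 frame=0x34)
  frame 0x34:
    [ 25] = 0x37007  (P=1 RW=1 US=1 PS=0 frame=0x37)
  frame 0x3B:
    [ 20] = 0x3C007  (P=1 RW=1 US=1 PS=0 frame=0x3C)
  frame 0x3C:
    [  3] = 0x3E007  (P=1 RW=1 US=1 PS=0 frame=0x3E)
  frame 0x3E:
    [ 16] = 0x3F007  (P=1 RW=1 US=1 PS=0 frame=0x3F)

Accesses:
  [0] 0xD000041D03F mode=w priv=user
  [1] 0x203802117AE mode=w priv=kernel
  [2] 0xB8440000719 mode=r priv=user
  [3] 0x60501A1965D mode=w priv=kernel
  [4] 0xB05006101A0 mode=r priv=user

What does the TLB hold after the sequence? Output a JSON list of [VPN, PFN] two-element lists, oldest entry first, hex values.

Walk each access:
#0 VA=0xD000041D03F (w,user):
  L0: frame=0x15 idx=26 entry=0x16007 [P=1 RW=1 US=1 PS=0]
  L1: frame=0x16 idx=0 entry=0x18007 [P=1 RW=1 US=1 PS=0]
  L2: frame=0x18 idx=2 entry=0x1A007 [P=1 RW=1 US=1 PS=0]
  L3: frame=0x1A idx=29 entry=0x1C007 [P=1 RW=1 US=1 PS=0]
  ⇒ phys 0x1C03F  [4 reads]
#1 VA=0x203802117AE (w,kernel):
  L0: frame=0x15 idx=4 entry=0x1D007 [P=1 RW=1 US=1 PS=0]
  L1: frame=0x1D idx=14 entry=0x20007 [P=1 RW=1 US=1 PS=0]
  L2: frame=0x20 idx=1 entry=0x22007 [P=1 RW=1 US=1 PS=0]
  L3: frame=0x22 idx=17 entry=0x26007 [P=1 RW=1 US=1 PS=0]
  ⇒ phys 0x267AE  [4 reads]
#2 VA=0xB8440000719 (r,user):
  L0: frame=0x15 idx=23 entry=0x29007 [P=1 RW=1 US=1 PS=0]
  L1: frame=0x29 idx=17 entry=0x65000 [P=0 RW=0 US=0 PS=0]
  ⇒ fault: PAGE_NOT_PRESENT  — 2 lookups
#3 VA=0x60501A1965D (w,kernel):
  L0: frame=0x15 idx=12 entry=0x2C007 [P=1 RW=1 US=1 PS=0]
  L1: frame=0x2C idx=20 entry=0x30007 [P=1 RW=1 US=1 PS=0]
  L2: frame=0x30 idx=13 entry=0x34007 [P=1 RW=1 US=1 PS=0]
  L3: frame=0x34 idx=25 entry=0x37007 [P=1 RW=1 US=1 PS=0]
  ⇒ phys 0x3765D  [4 reads]
#4 VA=0xB05006101A0 (r,user):
  L0: frame=0x15 idx=22 entry=0x3B007 [P=1 RW=1 US=1 PS=0]
  L1: frame=0x3B idx=20 entry=0x3C007 [P=1 RW=1 US=1 PS=0]
  L2: frame=0x3C idx=3 entry=0x3E007 [P=1 RW=1 US=1 PS=0]
  L3: frame=0x3E idx=16 entry=0x3F007 [P=1 RW=1 US=1 PS=0]
  ⇒ phys 0x3F1A0  [4 reads]

TLB: [["0x60501A19", "0x37"], ["0xB0500610", "0x3F"]]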